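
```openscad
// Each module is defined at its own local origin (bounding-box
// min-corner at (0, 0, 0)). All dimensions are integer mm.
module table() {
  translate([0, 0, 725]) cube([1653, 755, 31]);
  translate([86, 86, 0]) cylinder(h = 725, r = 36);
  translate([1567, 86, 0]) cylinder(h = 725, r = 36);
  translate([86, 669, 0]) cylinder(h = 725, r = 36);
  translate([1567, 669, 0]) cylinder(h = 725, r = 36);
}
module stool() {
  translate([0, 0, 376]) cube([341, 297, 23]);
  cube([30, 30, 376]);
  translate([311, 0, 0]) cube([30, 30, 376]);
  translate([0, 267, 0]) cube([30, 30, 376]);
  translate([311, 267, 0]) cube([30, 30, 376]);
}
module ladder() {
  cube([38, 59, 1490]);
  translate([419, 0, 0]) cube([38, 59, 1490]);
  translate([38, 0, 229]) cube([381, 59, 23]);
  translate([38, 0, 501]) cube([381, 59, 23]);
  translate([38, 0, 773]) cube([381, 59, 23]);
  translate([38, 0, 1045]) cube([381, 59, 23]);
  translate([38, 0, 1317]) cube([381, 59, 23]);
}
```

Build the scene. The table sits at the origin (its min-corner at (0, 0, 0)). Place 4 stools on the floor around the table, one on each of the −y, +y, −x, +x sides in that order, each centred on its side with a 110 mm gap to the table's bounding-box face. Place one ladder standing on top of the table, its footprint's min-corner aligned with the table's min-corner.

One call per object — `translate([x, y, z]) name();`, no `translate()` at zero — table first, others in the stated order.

table();
translate([656, -407, 0]) stool();
translate([656, 865, 0]) stool();
translate([-451, 229, 0]) stool();
translate([1763, 229, 0]) stool();
translate([0, 0, 756]) ladder();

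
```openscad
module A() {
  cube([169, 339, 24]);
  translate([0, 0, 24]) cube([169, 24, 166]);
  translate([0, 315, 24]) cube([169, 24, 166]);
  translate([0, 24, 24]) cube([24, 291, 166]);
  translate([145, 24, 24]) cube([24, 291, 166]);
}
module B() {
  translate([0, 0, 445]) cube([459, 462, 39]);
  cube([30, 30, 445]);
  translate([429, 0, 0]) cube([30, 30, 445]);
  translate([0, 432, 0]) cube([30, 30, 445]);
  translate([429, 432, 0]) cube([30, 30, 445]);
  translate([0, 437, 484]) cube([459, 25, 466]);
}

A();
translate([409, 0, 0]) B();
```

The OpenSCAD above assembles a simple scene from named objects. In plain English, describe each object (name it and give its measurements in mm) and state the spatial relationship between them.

A is an open-topped rectangular box: outside dimensions 169×339×190 mm, with a uniform wall and base thickness of 24 mm. The base is a full 169×339 slab on the floor; four walls sit on top of the base. The front and back walls (the −y and +y sides) span the full width; the two side walls fit between them.

B is a chair: 459×462 mm seat, 39 mm thick, top at z = 484 mm, on four 30 mm square corner legs flush with the seat edges. A 25 mm thick backrest slab spans the full seat width, extending 466 mm above the seat top, its back face flush with the seat's +y edge.

The chair is on the floor beside the open box on its +x side.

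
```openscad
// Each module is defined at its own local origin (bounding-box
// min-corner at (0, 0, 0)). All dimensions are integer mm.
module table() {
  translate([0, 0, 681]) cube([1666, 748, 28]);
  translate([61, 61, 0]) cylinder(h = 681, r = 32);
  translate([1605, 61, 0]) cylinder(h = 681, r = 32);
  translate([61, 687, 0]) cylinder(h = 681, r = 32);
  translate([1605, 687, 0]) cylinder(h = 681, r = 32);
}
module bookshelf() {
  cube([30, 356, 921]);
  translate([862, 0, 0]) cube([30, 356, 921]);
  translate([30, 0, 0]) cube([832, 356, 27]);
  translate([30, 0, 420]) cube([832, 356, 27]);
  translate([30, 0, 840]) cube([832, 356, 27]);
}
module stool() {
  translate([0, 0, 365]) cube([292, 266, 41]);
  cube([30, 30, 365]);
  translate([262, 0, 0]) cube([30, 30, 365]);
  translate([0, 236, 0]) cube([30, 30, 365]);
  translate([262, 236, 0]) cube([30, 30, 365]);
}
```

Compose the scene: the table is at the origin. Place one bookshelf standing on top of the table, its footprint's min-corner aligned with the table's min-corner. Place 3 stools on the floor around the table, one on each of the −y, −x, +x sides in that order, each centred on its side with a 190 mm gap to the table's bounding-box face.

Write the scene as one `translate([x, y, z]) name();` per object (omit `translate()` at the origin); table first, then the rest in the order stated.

table();
translate([0, 0, 709]) bookshelf();
translate([687, -456, 0]) stool();
translate([-482, 241, 0]) stool();
translate([1856, 241, 0]) stool();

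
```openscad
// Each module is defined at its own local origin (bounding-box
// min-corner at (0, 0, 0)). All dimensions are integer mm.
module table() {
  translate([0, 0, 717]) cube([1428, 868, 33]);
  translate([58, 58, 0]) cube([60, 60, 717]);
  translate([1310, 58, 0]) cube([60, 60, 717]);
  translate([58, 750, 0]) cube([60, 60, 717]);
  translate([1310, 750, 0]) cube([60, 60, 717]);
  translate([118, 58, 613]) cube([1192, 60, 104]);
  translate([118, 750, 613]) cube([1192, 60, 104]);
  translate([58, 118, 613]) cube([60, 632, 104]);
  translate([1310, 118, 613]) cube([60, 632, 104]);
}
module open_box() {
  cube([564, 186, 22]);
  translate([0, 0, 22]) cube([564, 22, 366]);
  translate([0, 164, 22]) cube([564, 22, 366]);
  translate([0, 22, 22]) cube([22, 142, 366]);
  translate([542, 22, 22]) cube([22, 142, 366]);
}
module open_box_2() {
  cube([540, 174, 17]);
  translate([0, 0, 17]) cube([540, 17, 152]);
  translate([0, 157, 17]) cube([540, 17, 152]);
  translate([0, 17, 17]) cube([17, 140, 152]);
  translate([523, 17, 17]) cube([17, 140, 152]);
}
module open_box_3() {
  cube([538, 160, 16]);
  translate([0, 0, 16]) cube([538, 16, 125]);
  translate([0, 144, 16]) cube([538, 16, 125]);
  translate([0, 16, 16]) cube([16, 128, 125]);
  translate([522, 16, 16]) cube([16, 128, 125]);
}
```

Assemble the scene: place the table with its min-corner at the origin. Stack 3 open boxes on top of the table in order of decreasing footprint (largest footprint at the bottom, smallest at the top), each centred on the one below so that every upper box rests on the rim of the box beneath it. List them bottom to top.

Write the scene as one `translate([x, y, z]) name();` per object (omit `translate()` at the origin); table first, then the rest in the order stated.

table();
translate([432, 341, 750]) open_box();
translate([444, 347, 1138]) open_box_2();
translate([445, 354, 1307]) open_box_3();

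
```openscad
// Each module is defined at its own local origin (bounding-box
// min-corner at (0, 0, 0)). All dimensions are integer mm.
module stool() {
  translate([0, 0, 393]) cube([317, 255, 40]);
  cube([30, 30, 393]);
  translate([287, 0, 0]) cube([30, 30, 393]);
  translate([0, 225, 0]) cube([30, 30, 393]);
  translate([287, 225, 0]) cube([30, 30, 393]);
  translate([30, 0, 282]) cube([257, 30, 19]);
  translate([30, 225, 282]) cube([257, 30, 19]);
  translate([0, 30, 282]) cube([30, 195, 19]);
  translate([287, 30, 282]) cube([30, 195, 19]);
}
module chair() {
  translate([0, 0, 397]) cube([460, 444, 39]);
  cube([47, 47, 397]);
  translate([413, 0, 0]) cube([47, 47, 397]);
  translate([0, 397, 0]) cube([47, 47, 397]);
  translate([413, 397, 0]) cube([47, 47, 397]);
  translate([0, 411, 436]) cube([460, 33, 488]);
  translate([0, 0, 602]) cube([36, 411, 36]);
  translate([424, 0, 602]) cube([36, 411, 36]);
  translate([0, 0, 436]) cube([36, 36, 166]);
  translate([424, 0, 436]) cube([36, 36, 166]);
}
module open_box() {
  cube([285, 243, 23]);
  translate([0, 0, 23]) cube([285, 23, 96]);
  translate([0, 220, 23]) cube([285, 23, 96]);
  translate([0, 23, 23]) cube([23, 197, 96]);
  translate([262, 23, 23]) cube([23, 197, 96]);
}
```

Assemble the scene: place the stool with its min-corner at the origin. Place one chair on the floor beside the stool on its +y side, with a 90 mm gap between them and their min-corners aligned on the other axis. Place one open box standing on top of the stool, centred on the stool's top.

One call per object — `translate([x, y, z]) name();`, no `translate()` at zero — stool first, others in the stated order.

stool();
translate([0, 345, 0]) chair();
translate([16, 6, 433]) open_box();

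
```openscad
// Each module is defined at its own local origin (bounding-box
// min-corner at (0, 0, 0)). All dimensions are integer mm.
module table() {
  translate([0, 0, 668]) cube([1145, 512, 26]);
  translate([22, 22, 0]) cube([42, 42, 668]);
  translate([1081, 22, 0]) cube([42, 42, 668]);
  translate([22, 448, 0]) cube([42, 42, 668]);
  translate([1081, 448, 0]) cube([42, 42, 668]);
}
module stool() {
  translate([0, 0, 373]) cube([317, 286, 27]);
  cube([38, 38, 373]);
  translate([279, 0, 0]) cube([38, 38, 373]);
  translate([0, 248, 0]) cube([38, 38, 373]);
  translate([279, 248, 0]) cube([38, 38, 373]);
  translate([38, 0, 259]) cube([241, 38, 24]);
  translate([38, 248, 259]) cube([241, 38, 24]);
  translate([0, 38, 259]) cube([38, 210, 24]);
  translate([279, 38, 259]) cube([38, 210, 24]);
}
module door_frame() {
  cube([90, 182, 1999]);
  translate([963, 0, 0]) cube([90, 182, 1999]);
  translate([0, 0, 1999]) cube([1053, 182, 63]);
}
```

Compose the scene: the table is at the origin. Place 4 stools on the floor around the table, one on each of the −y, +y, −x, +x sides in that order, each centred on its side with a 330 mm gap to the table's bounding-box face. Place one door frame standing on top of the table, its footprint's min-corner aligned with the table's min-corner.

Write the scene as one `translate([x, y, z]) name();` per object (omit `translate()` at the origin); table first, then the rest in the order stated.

table();
translate([414, -616, 0]) stool();
translate([414, 842, 0]) stool();
translate([-647, 113, 0]) stool();
translate([1475, 113, 0]) stool();
translate([0, 0, 694]) door_frame();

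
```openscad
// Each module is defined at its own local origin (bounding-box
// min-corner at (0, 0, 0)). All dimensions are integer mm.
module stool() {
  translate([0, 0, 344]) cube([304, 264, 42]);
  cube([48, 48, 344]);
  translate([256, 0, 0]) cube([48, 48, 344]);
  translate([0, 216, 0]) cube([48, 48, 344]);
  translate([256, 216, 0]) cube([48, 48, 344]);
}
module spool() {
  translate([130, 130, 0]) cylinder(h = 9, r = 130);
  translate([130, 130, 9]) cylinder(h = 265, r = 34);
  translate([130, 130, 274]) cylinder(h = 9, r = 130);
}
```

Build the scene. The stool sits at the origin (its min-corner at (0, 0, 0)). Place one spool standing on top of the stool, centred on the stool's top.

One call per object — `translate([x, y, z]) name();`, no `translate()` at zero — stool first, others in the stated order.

stool();
translate([22, 2, 386]) spool();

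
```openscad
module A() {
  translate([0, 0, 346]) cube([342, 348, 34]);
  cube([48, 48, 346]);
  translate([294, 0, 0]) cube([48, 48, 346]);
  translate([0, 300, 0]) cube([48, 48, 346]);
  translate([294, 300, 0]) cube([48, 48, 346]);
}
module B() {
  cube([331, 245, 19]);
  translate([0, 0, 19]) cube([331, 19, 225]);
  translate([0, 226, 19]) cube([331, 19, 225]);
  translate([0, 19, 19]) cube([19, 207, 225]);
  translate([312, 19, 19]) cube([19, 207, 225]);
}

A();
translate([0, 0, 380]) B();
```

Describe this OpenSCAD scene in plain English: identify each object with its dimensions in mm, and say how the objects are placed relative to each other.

A is a four-legged stool. The seat is 342×348 mm, 34 mm thick, top at z = 380 mm. It stands on four square legs, each 48×48 mm in cross-section, from z = 0 to the seat underside, each flush with a corner of the seat.

B is an open storage box with external size 331×245×244 mm and wall thickness 19 mm (the base is also 19 mm thick). The base covers the whole footprint; the four walls stand on the base, with the y-facing walls full-width and the x-facing walls fitting between their inner faces.

The open box is on top of the stool.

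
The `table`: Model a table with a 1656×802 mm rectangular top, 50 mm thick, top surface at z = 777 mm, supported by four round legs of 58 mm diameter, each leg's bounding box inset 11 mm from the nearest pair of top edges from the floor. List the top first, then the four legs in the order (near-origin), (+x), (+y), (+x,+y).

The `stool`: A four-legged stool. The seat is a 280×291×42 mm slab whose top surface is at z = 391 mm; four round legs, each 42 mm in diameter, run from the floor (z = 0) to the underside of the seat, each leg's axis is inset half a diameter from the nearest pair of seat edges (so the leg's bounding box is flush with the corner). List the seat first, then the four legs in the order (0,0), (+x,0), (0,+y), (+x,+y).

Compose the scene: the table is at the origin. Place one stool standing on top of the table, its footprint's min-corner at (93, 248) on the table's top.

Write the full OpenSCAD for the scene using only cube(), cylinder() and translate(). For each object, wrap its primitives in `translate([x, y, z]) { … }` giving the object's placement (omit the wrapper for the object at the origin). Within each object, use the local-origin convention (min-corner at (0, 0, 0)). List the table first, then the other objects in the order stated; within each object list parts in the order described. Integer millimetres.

translate([0, 0, 727]) cube([1656, 802, 50]);
translate([40, 40, 0]) cylinder(h = 727, r = 29);
translate([1616, 40, 0]) cylinder(h = 727, r = 29);
translate([40, 762, 0]) cylinder(h = 727, r = 29);
translate([1616, 762, 0]) cylinder(h = 727, r = 29);
translate([93, 248, 777]) {
  translate([0, 0, 349]) cube([280, 291, 42]);
  translate([21, 21, 0]) cylinder(h = 349, r = 21);
  translate([259, 21, 0]) cylinder(h = 349, r = 21);
  translate([21, 270, 0]) cylinder(h = 349, r = 21);
  translate([259, 270, 0]) cylinder(h = 349, r = 21);
}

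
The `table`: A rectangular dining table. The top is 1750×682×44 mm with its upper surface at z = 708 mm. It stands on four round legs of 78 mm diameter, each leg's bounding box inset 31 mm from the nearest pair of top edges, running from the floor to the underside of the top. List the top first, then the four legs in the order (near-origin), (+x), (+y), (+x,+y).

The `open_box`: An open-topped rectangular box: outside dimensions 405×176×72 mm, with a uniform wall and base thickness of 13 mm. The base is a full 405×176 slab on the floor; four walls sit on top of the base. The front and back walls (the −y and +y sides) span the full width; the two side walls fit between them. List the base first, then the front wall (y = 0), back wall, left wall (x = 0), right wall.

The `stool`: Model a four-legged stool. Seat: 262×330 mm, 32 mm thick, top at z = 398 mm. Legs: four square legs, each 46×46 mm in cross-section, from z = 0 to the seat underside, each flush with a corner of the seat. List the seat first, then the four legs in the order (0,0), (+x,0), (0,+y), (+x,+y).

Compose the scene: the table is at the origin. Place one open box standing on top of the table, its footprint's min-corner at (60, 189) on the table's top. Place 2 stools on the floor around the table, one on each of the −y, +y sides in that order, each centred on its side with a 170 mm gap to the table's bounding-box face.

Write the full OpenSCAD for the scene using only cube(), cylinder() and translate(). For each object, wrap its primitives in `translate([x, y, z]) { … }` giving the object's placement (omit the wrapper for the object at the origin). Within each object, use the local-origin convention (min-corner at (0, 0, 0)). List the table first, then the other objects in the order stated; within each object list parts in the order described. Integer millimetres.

translate([0, 0, 664]) cube([1750, 682, 44]);
translate([70, 70, 0]) cylinder(h = 664, r = 39);
translate([1680, 70, 0]) cylinder(h = 664, r = 39);
translate([70, 612, 0]) cylinder(h = 664, r = 39);
translate([1680, 612, 0]) cylinder(h = 664, r = 39);
translate([60, 189, 708]) {
  cube([405, 176, 13]);
  translate([0, 0, 13]) cube([405, 13, 59]);
  translate([0, 163, 13]) cube([405, 13, 59]);
  translate([0, 13, 13]) cube([13, 150, 59]);
  translate([392, 13, 13]) cube([13, 150, 59]);
}
translate([744, -500, 0]) {
  translate([0, 0, 366]) cube([262, 330, 32]);
  cube([46, 46, 366]);
  translate([216, 0, 0]) cube([46, 46, 366]);
  translate([0, 284, 0]) cube([46, 46, 366]);
  translate([216, 284, 0]) cube([46, 46, 366]);
}
translate([744, 852, 0]) {
  translate([0, 0, 366]) cube([262, 330, 32]);
  cube([46, 46, 366]);
  translate([216, 0, 0]) cube([46, 46, 366]);
  translate([0, 284, 0]) cube([46, 46, 366]);
  translate([216, 284, 0]) cube([46, 46, 366]);
}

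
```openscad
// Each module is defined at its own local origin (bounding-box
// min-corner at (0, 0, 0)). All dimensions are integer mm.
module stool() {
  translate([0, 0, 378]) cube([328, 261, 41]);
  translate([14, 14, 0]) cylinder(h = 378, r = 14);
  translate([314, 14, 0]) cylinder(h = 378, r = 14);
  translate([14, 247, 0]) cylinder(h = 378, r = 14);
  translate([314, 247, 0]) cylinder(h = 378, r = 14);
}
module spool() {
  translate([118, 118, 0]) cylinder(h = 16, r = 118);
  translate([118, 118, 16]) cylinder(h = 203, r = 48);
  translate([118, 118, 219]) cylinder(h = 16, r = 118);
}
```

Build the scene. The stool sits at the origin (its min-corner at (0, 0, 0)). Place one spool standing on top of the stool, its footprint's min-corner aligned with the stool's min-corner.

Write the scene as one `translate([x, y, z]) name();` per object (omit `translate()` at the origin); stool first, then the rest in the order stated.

stool();
translate([0, 0, 419]) spool();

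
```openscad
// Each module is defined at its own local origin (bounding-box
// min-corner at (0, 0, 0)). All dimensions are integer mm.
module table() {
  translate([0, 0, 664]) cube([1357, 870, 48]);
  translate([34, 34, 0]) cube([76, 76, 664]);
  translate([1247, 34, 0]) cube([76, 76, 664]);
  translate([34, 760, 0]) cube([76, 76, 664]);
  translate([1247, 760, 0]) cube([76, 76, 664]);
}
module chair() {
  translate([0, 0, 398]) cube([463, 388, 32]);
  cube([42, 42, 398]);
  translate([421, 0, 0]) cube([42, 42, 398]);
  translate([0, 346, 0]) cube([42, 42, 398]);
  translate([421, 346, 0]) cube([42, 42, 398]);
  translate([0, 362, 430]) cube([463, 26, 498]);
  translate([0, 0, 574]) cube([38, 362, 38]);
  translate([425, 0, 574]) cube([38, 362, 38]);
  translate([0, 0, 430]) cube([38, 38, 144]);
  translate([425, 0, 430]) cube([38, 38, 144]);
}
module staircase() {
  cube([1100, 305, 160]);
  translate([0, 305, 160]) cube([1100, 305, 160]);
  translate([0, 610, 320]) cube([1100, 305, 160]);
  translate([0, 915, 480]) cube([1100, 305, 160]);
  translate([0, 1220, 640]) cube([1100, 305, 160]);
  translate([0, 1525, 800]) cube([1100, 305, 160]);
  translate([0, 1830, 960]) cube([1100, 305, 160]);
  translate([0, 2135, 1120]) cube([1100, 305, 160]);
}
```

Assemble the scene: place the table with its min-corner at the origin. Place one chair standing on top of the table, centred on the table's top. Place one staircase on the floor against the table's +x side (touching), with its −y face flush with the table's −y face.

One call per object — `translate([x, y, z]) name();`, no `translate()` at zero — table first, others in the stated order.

table();
translate([447, 241, 712]) chair();
translate([1357, 0, 0]) staircase();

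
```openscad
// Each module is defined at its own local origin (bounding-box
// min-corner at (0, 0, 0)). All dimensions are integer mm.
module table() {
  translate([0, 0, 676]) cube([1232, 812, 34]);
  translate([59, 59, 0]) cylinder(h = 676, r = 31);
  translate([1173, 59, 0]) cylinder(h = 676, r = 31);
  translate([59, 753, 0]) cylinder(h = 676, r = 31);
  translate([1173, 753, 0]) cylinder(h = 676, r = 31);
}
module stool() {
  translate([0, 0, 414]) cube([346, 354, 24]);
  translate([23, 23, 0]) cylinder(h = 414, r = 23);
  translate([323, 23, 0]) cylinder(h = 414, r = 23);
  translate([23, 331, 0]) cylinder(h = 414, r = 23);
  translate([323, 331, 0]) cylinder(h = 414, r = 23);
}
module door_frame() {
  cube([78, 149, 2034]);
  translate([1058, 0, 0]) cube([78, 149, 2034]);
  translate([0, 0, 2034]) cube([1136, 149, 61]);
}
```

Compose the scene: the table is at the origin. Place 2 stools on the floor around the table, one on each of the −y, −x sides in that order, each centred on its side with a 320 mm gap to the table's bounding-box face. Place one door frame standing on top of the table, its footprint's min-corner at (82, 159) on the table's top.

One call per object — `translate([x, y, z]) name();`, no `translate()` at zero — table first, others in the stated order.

table();
translate([443, -674, 0]) stool();
translate([-666, 229, 0]) stool();
translate([82, 159, 710]) door_frame();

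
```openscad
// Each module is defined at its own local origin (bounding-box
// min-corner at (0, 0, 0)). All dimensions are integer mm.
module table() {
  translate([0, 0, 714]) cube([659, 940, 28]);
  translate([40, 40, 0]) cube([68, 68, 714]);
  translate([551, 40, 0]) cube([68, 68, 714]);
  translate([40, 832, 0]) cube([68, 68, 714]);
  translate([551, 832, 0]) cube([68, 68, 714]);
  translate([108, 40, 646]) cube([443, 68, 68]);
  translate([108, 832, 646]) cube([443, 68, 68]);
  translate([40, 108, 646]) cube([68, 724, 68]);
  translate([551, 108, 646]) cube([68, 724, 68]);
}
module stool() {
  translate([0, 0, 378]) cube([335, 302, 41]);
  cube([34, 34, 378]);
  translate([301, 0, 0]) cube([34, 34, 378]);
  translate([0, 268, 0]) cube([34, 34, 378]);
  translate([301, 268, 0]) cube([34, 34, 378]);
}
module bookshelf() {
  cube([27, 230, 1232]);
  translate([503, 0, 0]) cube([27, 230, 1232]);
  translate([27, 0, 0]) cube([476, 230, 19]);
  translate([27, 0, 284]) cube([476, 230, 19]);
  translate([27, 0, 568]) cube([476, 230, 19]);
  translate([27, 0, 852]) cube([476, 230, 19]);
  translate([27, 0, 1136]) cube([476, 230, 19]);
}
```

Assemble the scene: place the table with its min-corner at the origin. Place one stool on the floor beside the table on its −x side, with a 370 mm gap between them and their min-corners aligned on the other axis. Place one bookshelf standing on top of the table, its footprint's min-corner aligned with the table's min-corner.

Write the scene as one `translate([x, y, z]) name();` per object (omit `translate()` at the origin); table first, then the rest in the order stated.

table();
translate([-705, 0, 0]) stool();
translate([0, 0, 742]) bookshelf();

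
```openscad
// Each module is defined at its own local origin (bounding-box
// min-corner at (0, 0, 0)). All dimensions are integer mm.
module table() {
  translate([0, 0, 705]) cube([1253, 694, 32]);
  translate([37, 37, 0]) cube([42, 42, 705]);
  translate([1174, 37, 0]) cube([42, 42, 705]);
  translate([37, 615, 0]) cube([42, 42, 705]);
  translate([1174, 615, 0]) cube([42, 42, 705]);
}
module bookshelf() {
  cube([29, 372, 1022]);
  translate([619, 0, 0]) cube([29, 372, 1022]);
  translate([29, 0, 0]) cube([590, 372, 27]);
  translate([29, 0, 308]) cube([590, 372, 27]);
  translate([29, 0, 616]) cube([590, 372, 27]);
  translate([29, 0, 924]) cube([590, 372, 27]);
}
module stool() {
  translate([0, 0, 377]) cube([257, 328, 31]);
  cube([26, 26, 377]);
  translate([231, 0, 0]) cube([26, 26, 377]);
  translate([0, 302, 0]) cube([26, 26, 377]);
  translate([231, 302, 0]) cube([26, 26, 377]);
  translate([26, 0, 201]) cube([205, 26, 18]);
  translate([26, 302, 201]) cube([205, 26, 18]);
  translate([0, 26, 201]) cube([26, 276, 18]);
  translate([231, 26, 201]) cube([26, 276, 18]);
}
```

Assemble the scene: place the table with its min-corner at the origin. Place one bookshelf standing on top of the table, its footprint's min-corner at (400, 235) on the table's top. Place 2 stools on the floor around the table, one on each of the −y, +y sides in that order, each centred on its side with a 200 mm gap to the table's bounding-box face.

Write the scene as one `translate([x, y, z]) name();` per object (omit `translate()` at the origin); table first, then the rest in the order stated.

table();
translate([400, 235, 737]) bookshelf();
translate([498, -528, 0]) stool();
translate([498, 894, 0]) stool();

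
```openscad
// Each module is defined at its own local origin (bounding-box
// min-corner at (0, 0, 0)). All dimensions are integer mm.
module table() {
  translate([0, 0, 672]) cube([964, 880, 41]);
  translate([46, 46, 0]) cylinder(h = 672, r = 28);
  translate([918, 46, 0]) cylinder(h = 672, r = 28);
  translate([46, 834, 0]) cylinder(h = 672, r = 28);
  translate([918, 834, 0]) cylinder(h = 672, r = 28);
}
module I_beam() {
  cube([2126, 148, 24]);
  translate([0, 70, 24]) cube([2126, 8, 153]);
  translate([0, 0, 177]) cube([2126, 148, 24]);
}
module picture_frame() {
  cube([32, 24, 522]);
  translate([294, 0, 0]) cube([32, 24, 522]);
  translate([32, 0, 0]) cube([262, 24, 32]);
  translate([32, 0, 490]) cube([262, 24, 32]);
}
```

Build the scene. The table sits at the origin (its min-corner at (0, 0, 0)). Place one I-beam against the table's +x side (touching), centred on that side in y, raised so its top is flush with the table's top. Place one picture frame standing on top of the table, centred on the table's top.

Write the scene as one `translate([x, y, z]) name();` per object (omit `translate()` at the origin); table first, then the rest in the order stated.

table();
translate([964, 366, 512]) I_beam();
translate([319, 428, 713]) picture_frame();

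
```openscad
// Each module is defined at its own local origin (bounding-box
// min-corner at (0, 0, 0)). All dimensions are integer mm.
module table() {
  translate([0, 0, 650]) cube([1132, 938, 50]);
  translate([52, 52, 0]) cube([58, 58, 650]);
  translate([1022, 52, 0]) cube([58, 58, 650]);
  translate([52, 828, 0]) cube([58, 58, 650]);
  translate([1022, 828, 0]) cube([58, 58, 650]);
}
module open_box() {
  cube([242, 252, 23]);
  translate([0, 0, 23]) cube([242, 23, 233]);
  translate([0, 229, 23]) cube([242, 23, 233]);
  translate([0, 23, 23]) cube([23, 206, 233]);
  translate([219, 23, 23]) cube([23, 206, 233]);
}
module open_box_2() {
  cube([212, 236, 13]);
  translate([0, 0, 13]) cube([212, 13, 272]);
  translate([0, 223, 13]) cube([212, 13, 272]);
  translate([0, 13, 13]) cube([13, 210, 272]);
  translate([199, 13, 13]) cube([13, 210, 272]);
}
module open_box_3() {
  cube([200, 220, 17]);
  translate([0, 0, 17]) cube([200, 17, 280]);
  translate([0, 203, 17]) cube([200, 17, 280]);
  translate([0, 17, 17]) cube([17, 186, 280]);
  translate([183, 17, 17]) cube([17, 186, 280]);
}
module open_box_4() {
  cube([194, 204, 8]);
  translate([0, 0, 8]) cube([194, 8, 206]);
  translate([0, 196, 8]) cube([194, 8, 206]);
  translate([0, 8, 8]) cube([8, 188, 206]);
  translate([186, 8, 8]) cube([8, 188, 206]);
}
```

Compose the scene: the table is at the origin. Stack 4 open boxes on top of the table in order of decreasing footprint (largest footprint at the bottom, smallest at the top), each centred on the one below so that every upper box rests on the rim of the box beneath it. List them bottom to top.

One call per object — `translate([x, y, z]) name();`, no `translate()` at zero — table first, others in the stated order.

table();
translate([445, 343, 700]) open_box();
translate([460, 351, 956]) open_box_2();
translate([466, 359, 1241]) open_box_3();
translate([469, 367, 1538]) open_box_4();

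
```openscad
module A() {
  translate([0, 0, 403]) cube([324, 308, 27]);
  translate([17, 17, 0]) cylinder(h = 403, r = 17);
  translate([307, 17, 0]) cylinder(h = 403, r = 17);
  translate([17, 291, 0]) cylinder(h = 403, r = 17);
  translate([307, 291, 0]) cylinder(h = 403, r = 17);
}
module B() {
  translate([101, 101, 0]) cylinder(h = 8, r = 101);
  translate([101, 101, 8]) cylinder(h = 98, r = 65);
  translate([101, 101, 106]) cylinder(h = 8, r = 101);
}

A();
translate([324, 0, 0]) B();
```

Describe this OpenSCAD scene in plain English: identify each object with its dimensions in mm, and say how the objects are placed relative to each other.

A is a four-legged stool. The seat is a 324×308×27 mm slab whose top surface is at z = 430 mm; four round legs, each 34 mm in diameter, run from the floor (z = 0) to the underside of the seat, each leg's axis is inset half a diameter from the nearest pair of seat edges (so the leg's bounding box is flush with the corner).

B is a spool: two coaxial disc flanges of radius 101 mm and thickness 8 mm, joined by a core cylinder of radius 65 mm and height 98 mm. The lower flange rests on z = 0 and the three cylinders share a vertical axis.

The spool is against the stool's +x side, with their −y faces flush.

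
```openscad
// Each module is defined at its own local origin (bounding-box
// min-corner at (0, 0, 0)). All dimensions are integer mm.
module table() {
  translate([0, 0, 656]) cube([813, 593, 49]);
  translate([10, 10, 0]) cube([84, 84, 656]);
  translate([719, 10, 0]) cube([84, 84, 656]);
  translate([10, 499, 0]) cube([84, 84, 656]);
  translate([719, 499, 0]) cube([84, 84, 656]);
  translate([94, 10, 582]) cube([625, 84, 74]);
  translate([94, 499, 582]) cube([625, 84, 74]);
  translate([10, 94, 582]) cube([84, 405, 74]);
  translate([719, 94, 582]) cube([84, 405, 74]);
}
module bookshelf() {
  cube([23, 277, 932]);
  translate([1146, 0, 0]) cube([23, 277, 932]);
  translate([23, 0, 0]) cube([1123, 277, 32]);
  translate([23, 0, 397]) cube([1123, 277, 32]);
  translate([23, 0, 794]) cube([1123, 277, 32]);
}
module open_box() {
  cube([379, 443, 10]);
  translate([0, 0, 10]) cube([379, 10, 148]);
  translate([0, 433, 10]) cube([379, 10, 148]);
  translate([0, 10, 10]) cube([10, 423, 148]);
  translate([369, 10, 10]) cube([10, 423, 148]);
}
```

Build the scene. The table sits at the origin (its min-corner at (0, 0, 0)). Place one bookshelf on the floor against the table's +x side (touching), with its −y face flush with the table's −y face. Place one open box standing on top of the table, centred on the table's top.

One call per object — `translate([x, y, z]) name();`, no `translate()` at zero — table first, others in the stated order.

table();
translate([813, 0, 0]) bookshelf();
translate([217, 75, 705]) open_box();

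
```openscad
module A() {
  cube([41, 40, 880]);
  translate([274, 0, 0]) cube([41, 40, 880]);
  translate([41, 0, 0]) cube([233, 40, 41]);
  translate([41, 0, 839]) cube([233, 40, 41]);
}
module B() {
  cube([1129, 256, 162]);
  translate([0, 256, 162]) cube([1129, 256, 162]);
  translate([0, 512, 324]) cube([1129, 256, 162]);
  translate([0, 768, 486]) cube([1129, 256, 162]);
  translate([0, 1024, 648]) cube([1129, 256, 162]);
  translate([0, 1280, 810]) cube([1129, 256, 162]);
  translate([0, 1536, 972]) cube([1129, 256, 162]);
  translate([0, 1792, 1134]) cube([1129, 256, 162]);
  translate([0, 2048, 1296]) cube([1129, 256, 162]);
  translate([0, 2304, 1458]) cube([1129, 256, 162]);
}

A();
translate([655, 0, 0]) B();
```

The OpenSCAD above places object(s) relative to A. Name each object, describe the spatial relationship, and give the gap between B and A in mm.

A is a picture frame. B is a staircase. The staircase is on the floor beside the picture frame on its +x side. The gap between the staircase and the picture frame is 340 mm.

The staircase's nearest face is 340 mm from the picture frame's +x face.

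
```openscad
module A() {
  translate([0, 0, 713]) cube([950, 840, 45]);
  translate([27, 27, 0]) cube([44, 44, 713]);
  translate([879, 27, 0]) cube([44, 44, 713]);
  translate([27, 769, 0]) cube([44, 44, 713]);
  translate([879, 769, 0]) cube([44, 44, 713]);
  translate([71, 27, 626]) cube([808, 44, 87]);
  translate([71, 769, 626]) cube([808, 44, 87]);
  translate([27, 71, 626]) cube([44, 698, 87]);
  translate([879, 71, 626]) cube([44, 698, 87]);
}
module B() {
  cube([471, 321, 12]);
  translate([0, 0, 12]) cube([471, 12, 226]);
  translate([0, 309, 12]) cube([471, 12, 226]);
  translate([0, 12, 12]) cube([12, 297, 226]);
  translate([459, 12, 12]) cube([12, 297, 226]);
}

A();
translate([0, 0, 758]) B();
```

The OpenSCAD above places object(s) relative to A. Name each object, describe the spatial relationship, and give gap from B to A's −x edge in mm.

A is a table. B is an open box. The open box is on top of the table. The gap from the open box to the table's −x edge is 0 mm.

The open box's min-x is at 0; the table's min-x is 0; gap = 0 mm.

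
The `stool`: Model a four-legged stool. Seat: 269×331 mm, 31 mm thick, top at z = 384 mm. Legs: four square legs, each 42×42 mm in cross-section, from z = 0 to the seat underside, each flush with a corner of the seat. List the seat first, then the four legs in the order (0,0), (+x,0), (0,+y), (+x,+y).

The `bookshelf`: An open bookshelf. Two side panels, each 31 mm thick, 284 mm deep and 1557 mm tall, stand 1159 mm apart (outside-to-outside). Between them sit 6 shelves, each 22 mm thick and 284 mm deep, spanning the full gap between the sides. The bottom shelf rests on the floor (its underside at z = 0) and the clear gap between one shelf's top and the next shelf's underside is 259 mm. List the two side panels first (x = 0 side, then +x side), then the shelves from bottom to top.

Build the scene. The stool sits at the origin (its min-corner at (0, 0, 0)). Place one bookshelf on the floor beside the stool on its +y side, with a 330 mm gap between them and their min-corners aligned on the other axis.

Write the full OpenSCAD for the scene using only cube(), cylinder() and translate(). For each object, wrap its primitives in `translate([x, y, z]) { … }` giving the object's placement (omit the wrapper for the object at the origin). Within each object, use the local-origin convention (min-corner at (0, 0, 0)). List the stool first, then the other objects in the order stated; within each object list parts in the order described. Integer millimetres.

translate([0, 0, 353]) cube([269, 331, 31]);
cube([42, 42, 353]);
translate([227, 0, 0]) cube([42, 42, 353]);
translate([0, 289, 0]) cube([42, 42, 353]);
translate([227, 289, 0]) cube([42, 42, 353]);
translate([0, 661, 0]) {
  cube([31, 284, 1557]);
  translate([1128, 0, 0]) cube([31, 284, 1557]);
  translate([31, 0, 0]) cube([1097, 284, 22]);
  translate([31, 0, 281]) cube([1097, 284, 22]);
  translate([31, 0, 562]) cube([1097, 284, 22]);
  translate([31, 0, 843]) cube([1097, 284, 22]);
  translate([31, 0, 1124]) cube([1097, 284, 22]);
  translate([31, 0, 1405]) cube([1097, 284, 22]);
}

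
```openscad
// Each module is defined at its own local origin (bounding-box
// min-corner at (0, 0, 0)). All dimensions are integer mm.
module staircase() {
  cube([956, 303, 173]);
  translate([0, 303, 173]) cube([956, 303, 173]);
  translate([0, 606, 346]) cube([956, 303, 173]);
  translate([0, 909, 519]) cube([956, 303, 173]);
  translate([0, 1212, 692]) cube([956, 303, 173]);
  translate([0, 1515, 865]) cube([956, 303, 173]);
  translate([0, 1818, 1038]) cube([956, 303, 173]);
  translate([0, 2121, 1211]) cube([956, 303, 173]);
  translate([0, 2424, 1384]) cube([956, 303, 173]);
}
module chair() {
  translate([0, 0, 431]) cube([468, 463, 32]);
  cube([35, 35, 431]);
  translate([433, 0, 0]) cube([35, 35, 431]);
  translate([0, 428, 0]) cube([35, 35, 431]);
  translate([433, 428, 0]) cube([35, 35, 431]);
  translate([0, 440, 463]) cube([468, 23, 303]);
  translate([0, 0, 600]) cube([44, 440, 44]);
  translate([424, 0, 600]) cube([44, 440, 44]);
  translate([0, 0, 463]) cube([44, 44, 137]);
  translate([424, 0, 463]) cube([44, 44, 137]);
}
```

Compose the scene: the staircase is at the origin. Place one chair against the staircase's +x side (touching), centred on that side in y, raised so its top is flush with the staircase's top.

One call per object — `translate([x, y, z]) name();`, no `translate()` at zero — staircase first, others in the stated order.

staircase();
translate([956, 1132, 791]) chair();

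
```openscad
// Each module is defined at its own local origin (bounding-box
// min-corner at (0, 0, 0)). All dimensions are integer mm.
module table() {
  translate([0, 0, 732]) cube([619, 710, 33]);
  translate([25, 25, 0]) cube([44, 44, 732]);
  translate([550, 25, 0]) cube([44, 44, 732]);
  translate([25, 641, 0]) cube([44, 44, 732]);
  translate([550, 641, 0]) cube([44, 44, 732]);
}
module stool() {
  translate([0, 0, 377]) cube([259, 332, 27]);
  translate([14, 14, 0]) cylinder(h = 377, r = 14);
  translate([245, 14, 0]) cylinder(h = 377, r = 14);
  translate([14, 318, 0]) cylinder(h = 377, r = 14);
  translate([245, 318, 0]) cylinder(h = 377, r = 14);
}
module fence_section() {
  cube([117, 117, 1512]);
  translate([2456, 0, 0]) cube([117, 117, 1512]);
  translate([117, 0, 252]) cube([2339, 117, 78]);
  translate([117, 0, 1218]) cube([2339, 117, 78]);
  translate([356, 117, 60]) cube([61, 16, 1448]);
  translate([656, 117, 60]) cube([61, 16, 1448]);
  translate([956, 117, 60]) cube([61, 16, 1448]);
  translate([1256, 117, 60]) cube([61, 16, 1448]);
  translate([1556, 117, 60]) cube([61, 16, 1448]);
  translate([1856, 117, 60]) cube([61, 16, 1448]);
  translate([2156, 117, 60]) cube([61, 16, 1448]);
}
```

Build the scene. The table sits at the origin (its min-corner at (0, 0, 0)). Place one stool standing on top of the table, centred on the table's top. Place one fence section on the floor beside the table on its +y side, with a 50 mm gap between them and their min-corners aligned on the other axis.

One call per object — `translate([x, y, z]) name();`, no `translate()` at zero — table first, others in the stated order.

table();
translate([180, 189, 765]) stool();
translate([0, 760, 0]) fence_section();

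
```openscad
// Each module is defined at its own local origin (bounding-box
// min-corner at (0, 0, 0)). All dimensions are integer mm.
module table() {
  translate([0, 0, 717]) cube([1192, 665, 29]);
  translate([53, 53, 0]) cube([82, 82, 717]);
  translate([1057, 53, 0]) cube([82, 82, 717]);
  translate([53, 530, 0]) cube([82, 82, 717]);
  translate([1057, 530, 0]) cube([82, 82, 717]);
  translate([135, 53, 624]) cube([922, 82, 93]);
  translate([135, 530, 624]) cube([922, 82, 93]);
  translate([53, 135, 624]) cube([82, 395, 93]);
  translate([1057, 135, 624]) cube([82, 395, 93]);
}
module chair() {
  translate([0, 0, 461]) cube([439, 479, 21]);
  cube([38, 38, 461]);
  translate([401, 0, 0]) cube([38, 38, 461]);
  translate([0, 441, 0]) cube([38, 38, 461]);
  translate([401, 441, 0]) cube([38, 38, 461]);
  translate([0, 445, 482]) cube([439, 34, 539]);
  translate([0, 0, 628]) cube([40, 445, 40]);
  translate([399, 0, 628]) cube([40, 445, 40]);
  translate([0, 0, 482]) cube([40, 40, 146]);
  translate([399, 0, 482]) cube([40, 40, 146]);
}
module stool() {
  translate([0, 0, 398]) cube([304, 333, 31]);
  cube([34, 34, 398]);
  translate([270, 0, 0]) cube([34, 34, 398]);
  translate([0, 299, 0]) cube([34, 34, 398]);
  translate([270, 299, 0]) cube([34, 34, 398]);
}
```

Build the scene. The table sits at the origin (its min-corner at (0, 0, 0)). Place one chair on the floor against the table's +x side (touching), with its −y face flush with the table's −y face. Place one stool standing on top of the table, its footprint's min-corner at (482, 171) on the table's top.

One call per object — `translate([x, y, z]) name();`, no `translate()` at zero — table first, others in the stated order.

table();
translate([1192, 0, 0]) chair();
translate([482, 171, 746]) stool();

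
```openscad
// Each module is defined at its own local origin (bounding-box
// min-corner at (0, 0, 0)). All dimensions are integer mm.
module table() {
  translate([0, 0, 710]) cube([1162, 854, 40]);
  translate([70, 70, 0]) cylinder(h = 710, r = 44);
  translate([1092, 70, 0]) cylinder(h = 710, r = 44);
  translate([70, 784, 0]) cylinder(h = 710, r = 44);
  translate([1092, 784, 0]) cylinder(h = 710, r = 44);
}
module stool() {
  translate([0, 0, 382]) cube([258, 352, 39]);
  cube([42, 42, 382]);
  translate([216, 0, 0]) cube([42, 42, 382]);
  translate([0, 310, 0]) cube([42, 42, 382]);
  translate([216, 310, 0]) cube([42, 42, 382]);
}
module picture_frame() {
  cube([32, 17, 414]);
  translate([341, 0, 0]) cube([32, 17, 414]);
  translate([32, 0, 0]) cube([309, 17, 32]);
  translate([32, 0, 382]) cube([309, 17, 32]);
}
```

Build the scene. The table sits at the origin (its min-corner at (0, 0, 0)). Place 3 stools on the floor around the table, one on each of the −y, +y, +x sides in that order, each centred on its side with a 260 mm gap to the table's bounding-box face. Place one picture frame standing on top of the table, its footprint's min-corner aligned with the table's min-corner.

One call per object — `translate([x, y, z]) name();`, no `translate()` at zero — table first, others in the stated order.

table();
translate([452, -612, 0]) stool();
translate([452, 1114, 0]) stool();
translate([1422, 251, 0]) stool();
translate([0, 0, 750]) picture_frame();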